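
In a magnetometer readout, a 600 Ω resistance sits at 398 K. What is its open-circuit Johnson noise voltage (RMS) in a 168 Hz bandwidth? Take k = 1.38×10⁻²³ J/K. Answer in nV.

V_n = √(4kTRB)
4kTRB = 4 × 1.38×10⁻²³ × 398 × 6.00×10² × 1.68×10² = 2.21×10⁻¹⁵ V²
V_n = √(2.21×10⁻¹⁵) = 4.71×10⁻⁸ V = 47.1 nV

47.1 nV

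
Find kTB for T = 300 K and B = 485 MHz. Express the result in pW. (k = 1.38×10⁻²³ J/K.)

2.01 pW

P_n = kTB = 1.38×10⁻²³ × 300 × 4.85×10⁸ = 2.01×10⁻¹² W = 2.01 pW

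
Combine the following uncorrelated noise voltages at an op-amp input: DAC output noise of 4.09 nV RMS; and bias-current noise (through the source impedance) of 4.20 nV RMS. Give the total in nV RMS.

5.86 nV

Uncorrelated sources add in power (mean-square): V_tot = √(ΣV_i²)
V_tot = √[(4.09×10⁻⁹)² + (4.20×10⁻⁹)²] = 5.86×10⁻⁹ V = 5.86 nV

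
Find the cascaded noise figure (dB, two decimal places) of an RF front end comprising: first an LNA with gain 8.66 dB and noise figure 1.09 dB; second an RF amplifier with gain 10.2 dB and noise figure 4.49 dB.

Convert to linear (a loss of L dB is a gain of −L dB): F_i = 10^(NF_i/10), G_i = 10^(G_i,dB/10)
  Stage 1: F_1 = 10^(1.09/10) = 1.285, G_1 = 10^(8.66/10) = 7.345
  Stage 2: F_2 = 10^(4.49/10) = 2.812, G_2 = 10^(10.2/10) = 10.47
Friis cascade:
  F = 1.285 + (2.812 − 1)/7.345 = 1.532
NF = 10 log₁₀(1.532) = 1.85 dB

1.85 dB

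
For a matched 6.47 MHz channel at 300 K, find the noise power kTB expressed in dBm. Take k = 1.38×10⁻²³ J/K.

P_n = kTB = 1.38×10⁻²³ × 300 × 6.47×10⁶ = 2.68×10⁻¹⁴ W
In dBm: 10 log₁₀(2.68×10⁻¹⁴ / 10⁻³) = −105.7 dBm

−105.7 dBm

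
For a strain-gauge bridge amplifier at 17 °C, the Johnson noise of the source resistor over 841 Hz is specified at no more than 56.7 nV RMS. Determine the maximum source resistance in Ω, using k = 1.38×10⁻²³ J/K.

T = 17 °C + 273.15 = 290.15 K
Johnson–Nyquist: V_n = √(4kTRB) ⇒ R = V_n² / (4kTB)
4kTB = 4 × 1.38×10⁻²³ × 290.15 × 8.41×10² = 1.35×10⁻¹⁷
R = (5.67×10⁻⁸)² / 1.35×10⁻¹⁷ = 2.39×10² Ω = 239 Ω

239 Ω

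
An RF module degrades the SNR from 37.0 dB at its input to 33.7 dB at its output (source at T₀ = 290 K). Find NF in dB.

3.3 dB

NF (dB) = SNR_in(dB) − SNR_out(dB) when the source is at T₀
NF = 37.0 − 33.7 = 3.3 dB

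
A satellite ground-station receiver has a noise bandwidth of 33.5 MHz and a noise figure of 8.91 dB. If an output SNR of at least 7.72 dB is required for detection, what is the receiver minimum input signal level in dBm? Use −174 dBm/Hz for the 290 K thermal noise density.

−82.1 dBm

Sensitivity = −174 + 10 log₁₀(B) + NF + SNR_min
= −174 + 75.25 + 8.91 + 7.72
= −82.12 dBm → −82.1 dBm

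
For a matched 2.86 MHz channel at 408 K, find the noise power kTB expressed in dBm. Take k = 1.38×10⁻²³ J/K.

−107.9 dBm

P_n = kTB = 1.38×10⁻²³ × 408 × 2.86×10⁶ = 1.61×10⁻¹⁴ W
In dBm: 10 log₁₀(1.61×10⁻¹⁴ / 10⁻³) = −107.9 dBm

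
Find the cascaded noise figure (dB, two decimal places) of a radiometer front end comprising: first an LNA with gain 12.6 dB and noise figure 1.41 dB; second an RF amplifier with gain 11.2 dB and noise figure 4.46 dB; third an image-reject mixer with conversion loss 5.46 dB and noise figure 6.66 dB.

1.75 dB

Convert to linear (a loss of L dB is a gain of −L dB): F_i = 10^(NF_i/10), G_i = 10^(G_i,dB/10)
  Stage 1: F_1 = 10^(1.41/10) = 1.384, G_1 = 10^(12.6/10) = 18.20
  Stage 2: F_2 = 10^(4.46/10) = 2.793, G_2 = 10^(11.2/10) = 13.18
  Stage 3: F_3 = 10^(6.66/10) = 4.634, G_3 = 10^(−5.46/10) = 0.2844
Friis cascade:
  F = 1.384 + (2.793 − 1)/18.20 + (4.634 − 1)/239.9 = 1.497
NF = 10 log₁₀(1.497) = 1.75 dB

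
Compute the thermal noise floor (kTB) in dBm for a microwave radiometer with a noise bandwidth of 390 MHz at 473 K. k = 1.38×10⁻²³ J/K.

P_n = kTB = 1.38×10⁻²³ × 473 × 3.90×10⁸ = 2.55×10⁻¹² W
In dBm: 10 log₁₀(2.55×10⁻¹² / 10⁻³) = −85.9 dBm

−85.9 dBm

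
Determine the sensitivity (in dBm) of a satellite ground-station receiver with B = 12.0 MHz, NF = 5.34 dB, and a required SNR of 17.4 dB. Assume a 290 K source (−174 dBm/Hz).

−80.5 dBm

Sensitivity = −174 + 10 log₁₀(B) + NF + SNR_min
= −174 + 70.79 + 5.34 + 17.4
= −80.47 dBm → −80.5 dBm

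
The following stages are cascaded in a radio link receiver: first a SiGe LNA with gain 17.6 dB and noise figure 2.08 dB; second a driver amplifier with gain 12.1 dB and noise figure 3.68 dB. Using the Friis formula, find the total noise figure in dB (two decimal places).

2.14 dB

Convert to linear (a loss of L dB is a gain of −L dB): F_i = 10^(NF_i/10), G_i = 10^(G_i,dB/10)
  Stage 1: F_1 = 10^(2.08/10) = 1.614, G_1 = 10^(17.6/10) = 57.54
  Stage 2: F_2 = 10^(3.68/10) = 2.333, G_2 = 10^(12.1/10) = 16.22
Friis cascade:
  F = 1.614 + (2.333 − 1)/57.54 = 1.638
NF = 10 log₁₀(1.638) = 2.14 dB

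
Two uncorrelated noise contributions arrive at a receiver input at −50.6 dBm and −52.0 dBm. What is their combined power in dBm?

Convert to linear, add, convert back:
P₁ = 8.71×10⁻⁹ W, P₂ = 6.31×10⁻⁹ W
P_tot = 1.50×10⁻⁸ W → 10 log₁₀(P_tot / 10⁻³) = −48.2 dBm

−48.2 dBm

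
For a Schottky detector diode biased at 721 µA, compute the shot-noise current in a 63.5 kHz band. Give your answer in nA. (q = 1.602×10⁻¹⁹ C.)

I_n = √(2qI·B)
2qI·B = 2 × 1.602×10⁻¹⁹ × 7.21×10⁻⁴ × 6.35×10⁴ = 1.47×10⁻¹⁷ A²
I_n = √(1.47×10⁻¹⁷) = 3.83×10⁻⁹ A = 3.83 nA

3.83 nA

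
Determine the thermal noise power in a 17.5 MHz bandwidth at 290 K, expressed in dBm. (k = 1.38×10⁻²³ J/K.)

−101.5 dBm

P_n = kTB = 1.38×10⁻²³ × 290 × 1.75×10⁷ = 7.00×10⁻¹⁴ W
In dBm: 10 log₁₀(7.00×10⁻¹⁴ / 10⁻³) = −101.5 dBm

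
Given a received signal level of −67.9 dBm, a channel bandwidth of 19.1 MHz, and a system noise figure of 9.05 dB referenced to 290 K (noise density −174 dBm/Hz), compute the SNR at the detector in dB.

24.2 dB

Noise floor: N = −174 + 10 log₁₀(B) + NF
10 log₁₀(1.91×10⁷) = 72.81 dB
N = −174 + 72.81 + 9.05 = −92.14 dBm
SNR = P_sig − N = −67.9 − (−92.14) = 24.24 dB → 24.2 dB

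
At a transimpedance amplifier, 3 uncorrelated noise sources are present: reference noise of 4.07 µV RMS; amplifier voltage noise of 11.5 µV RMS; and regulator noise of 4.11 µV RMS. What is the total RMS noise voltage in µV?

12.9 µV

Uncorrelated sources add in power (mean-square): V_tot = √(ΣV_i²)
V_tot = √[(4.07×10⁻⁶)² + (1.15×10⁻⁵)² + (4.11×10⁻⁶)²] = 1.29×10⁻⁵ V = 12.9 µV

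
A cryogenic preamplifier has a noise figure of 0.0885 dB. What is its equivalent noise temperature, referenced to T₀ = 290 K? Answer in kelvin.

F = 10^(0.0885/10) = 1.02059
T_e = (F − 1)·T₀ = (1.02059 − 1) × 290 = 5.97 K

5.97 K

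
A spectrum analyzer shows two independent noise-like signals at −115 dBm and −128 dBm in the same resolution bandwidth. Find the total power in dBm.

−114.8 dBm

Convert to linear, add, convert back:
P₁ = 3.16×10⁻¹⁵ W, P₂ = 1.58×10⁻¹⁶ W
P_tot = 3.32×10⁻¹⁵ W → 10 log₁₀(P_tot / 10⁻³) = −114.8 dBm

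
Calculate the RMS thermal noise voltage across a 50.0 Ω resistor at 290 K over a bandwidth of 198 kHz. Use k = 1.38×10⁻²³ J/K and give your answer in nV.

V_n = √(4kTRB)
4kTRB = 4 × 1.38×10⁻²³ × 290 × 5.00×10¹ × 1.98×10⁵ = 1.58×10⁻¹³ V²
V_n = √(1.58×10⁻¹³) = 3.98×10⁻⁷ V = 398 nV

398 nV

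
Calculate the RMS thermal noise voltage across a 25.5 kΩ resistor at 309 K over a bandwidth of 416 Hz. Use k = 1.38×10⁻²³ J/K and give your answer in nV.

V_n = √(4kTRB)
4kTRB = 4 × 1.38×10⁻²³ × 309 × 2.55×10⁴ × 4.16×10² = 1.81×10⁻¹³ V²
V_n = √(1.81×10⁻¹³) = 4.25×10⁻⁷ V = 425 nV

425 nV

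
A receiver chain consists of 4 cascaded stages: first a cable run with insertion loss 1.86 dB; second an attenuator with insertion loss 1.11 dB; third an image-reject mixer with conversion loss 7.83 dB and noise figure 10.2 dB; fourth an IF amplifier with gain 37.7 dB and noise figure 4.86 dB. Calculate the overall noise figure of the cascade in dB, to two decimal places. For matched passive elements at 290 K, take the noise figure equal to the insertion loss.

16.58 dB

Convert to linear (a loss of L dB is a gain of −L dB): F_i = 10^(NF_i/10), G_i = 10^(G_i,dB/10)
  Stage 1: F_1 = 10^(1.86/10) = 1.535, G_1 = 10^(−1.86/10) = 0.6516
  Stage 2: F_2 = 10^(1.11/10) = 1.291, G_2 = 10^(−1.11/10) = 0.7745
  Stage 3: F_3 = 10^(10.2/10) = 10.47, G_3 = 10^(−7.83/10) = 0.1648
  Stage 4: F_4 = 10^(4.86/10) = 3.062, G_4 = 10^(37.7/10) = 5888
Friis cascade:
  F = 1.535 + (1.291 − 1)/0.6516 + (10.47 − 1)/0.5047 + (3.062 − 1)/0.08318 = 45.54
NF = 10 log₁₀(45.54) = 16.58 dB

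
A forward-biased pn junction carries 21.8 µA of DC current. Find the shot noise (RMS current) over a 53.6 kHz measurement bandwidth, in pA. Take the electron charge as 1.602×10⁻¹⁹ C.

I_n = √(2qI·B)
2qI·B = 2 × 1.602×10⁻¹⁹ × 2.18×10⁻⁵ × 5.36×10⁴ = 3.74×10⁻¹⁹ A²
I_n = √(3.74×10⁻¹⁹) = 6.12×10⁻¹⁰ A = 612 pA

612 pA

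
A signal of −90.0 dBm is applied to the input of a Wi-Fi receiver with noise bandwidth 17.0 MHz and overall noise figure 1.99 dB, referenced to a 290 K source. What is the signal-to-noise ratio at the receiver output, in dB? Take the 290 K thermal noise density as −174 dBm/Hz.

9.7 dB

Noise floor: N = −174 + 10 log₁₀(B) + NF
10 log₁₀(1.70×10⁷) = 72.3 dB
N = −174 + 72.3 + 1.99 = −99.71 dBm
SNR = P_sig − N = −90.0 − (−99.71) = 9.71 dB → 9.7 dB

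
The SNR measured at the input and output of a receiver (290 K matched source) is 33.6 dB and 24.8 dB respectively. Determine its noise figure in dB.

8.8 dB

NF (dB) = SNR_in(dB) − SNR_out(dB) when the source is at T₀
NF = 33.6 − 24.8 = 8.8 dB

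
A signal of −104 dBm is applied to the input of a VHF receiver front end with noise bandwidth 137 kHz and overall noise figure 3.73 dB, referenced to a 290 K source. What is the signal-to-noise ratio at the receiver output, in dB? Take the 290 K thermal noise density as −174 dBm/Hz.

Noise floor: N = −174 + 10 log₁₀(B) + NF
10 log₁₀(1.37×10⁵) = 51.37 dB
N = −174 + 51.37 + 3.73 = −118.90 dBm
SNR = P_sig − N = −104 − (−118.90) = 14.90 dB → 14.9 dB

14.9 dB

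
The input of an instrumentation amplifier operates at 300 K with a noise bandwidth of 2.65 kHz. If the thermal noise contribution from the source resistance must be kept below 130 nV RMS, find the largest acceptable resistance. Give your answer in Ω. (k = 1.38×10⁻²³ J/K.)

385 Ω

Johnson–Nyquist: V_n = √(4kTRB) ⇒ R = V_n² / (4kTB)
4kTB = 4 × 1.38×10⁻²³ × 300 × 2.65×10³ = 4.39×10⁻¹⁷
R = (1.30×10⁻⁷)² / 4.39×10⁻¹⁷ = 3.85×10² Ω = 385 Ω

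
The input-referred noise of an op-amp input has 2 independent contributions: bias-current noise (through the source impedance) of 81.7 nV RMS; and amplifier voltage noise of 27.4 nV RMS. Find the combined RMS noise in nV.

Uncorrelated sources add in power (mean-square): V_tot = √(ΣV_i²)
V_tot = √[(8.17×10⁻⁸)² + (2.74×10⁻⁸)²] = 8.62×10⁻⁸ V = 86.2 nV

86.2 nV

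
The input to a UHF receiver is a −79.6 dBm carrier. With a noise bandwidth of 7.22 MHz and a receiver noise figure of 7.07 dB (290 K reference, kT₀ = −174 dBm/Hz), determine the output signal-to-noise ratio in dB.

Noise floor: N = −174 + 10 log₁₀(B) + NF
10 log₁₀(7.22×10⁶) = 68.59 dB
N = −174 + 68.59 + 7.07 = −98.34 dBm
SNR = P_sig − N = −79.6 − (−98.34) = 18.74 dB → 18.7 dB

18.7 dB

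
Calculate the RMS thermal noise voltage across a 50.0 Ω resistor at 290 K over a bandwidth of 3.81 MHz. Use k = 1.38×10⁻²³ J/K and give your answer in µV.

1.75 µV

V_n = √(4kTRB)
4kTRB = 4 × 1.38×10⁻²³ × 290 × 5.00×10¹ × 3.81×10⁶ = 3.05×10⁻¹² V²
V_n = √(3.05×10⁻¹²) = 1.75×10⁻⁶ V = 1.75 µV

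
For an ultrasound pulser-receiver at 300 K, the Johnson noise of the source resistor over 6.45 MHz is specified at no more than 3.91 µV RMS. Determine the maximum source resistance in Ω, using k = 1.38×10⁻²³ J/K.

Johnson–Nyquist: V_n = √(4kTRB) ⇒ R = V_n² / (4kTB)
4kTB = 4 × 1.38×10⁻²³ × 300 × 6.45×10⁶ = 1.07×10⁻¹³
R = (3.91×10⁻⁶)² / 1.07×10⁻¹³ = 1.43×10² Ω = 143 Ω

143 Ω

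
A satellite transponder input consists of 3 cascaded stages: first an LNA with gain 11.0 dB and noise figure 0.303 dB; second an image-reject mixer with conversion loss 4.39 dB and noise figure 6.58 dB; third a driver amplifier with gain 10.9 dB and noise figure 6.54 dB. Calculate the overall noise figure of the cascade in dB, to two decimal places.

3.26 dB

Convert to linear (a loss of L dB is a gain of −L dB): F_i = 10^(NF_i/10), G_i = 10^(G_i,dB/10)
  Stage 1: F_1 = 10^(0.303/10) = 1.072, G_1 = 10^(11.0/10) = 12.59
  Stage 2: F_2 = 10^(6.58/10) = 4.550, G_2 = 10^(−4.39/10) = 0.3639
  Stage 3: F_3 = 10^(6.54/10) = 4.508, G_3 = 10^(10.9/10) = 12.30
Friis cascade:
  F = 1.072 + (4.550 − 1)/12.59 + (4.508 − 1)/4.581 = 2.120
NF = 10 log₁₀(2.120) = 3.26 dB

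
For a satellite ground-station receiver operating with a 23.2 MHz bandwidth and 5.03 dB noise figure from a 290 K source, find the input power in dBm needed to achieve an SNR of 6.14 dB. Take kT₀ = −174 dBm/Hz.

Sensitivity = −174 + 10 log₁₀(B) + NF + SNR_min
= −174 + 73.65 + 5.03 + 6.14
= −89.18 dBm → −89.2 dBm

−89.2 dBm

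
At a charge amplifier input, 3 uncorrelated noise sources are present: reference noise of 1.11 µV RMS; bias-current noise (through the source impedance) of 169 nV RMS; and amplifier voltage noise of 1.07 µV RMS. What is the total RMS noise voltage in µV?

1.55 µV

Uncorrelated sources add in power (mean-square): V_tot = √(ΣV_i²)
V_tot = √[(1.11×10⁻⁶)² + (1.69×10⁻⁷)² + (1.07×10⁻⁶)²] = 1.55×10⁻⁶ V = 1.55 µV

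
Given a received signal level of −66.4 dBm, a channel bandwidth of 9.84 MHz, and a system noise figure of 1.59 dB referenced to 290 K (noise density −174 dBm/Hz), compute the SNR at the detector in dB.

Noise floor: N = −174 + 10 log₁₀(B) + NF
10 log₁₀(9.84×10⁶) = 69.93 dB
N = −174 + 69.93 + 1.59 = −102.48 dBm
SNR = P_sig − N = −66.4 − (−102.48) = 36.08 dB → 36.1 dB

36.1 dB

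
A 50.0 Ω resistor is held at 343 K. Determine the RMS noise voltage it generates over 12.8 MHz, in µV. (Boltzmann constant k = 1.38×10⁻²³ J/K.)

3.48 µV

V_n = √(4kTRB)
4kTRB = 4 × 1.38×10⁻²³ × 343 × 5.00×10¹ × 1.28×10⁷ = 1.21×10⁻¹¹ V²
V_n = √(1.21×10⁻¹¹) = 3.48×10⁻⁶ V = 3.48 µV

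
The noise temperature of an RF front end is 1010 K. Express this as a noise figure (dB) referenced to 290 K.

F = 1 + T_e/T₀ = 1 + 1010/290 = 4.48276
NF = 10 log₁₀(4.48276) = 6.52 dB

6.52 dB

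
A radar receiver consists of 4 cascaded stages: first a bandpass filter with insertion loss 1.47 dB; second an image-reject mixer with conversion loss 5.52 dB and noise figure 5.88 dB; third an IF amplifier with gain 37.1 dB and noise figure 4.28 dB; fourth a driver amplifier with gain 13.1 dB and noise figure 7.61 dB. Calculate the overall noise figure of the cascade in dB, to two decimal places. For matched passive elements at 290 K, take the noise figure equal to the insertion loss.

11.41 dB

Convert to linear (a loss of L dB is a gain of −L dB): F_i = 10^(NF_i/10), G_i = 10^(G_i,dB/10)
  Stage 1: F_1 = 10^(1.47/10) = 1.403, G_1 = 10^(−1.47/10) = 0.7129
  Stage 2: F_2 = 10^(5.88/10) = 3.873, G_2 = 10^(−5.52/10) = 0.2805
  Stage 3: F_3 = 10^(4.28/10) = 2.679, G_3 = 10^(37.1/10) = 5129
  Stage 4: F_4 = 10^(7.61/10) = 5.768, G_4 = 10^(13.1/10) = 20.42
Friis cascade:
  F = 1.403 + (3.873 − 1)/0.7129 + (2.679 − 1)/0.2000 + (5.768 − 1)/1026 = 13.83
NF = 10 log₁₀(13.83) = 11.41 dB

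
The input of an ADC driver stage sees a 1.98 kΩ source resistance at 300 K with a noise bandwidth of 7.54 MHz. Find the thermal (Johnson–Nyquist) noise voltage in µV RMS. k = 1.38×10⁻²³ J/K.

15.7 µV

V_n = √(4kTRB)
4kTRB = 4 × 1.38×10⁻²³ × 300 × 1.98×10³ × 7.54×10⁶ = 2.47×10⁻¹⁰ V²
V_n = √(2.47×10⁻¹⁰) = 1.57×10⁻⁵ V = 15.7 µV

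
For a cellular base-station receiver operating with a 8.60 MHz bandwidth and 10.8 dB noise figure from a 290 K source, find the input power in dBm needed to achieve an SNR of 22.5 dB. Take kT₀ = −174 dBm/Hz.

Sensitivity = −174 + 10 log₁₀(B) + NF + SNR_min
= −174 + 69.34 + 10.8 + 22.5
= −71.36 dBm → −71.4 dBm

−71.4 dBm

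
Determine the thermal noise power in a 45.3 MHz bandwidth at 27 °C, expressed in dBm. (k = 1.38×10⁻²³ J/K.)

−97.3 dBm

T = 27 °C + 273.15 = 300.15 K
P_n = kTB = 1.38×10⁻²³ × 300.15 × 4.53×10⁷ = 1.88×10⁻¹³ W
In dBm: 10 log₁₀(1.88×10⁻¹³ / 10⁻³) = −97.3 dBm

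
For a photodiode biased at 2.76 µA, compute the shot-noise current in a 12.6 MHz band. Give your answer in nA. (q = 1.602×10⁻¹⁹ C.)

I_n = √(2qI·B)
2qI·B = 2 × 1.602×10⁻¹⁹ × 2.76×10⁻⁶ × 1.26×10⁷ = 1.11×10⁻¹⁷ A²
I_n = √(1.11×10⁻¹⁷) = 3.34×10⁻⁹ A = 3.34 nA

3.34 nA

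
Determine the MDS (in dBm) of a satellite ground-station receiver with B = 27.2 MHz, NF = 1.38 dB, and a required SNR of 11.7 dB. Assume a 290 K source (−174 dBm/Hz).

−86.6 dBm

Sensitivity = −174 + 10 log₁₀(B) + NF + SNR_min
= −174 + 74.35 + 1.38 + 11.7
= −86.57 dBm → −86.6 dBm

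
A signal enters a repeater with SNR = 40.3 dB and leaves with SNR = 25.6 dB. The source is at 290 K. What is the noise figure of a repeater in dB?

NF (dB) = SNR_in(dB) − SNR_out(dB) when the source is at T₀
NF = 40.3 − 25.6 = 14.7 dB

14.7 dB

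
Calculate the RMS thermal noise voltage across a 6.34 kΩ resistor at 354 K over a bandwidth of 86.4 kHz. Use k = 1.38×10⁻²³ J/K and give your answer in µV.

V_n = √(4kTRB)
4kTRB = 4 × 1.38×10⁻²³ × 354 × 6.34×10³ × 8.64×10⁴ = 1.07×10⁻¹¹ V²
V_n = √(1.07×10⁻¹¹) = 3.27×10⁻⁶ V = 3.27 µV

3.27 µV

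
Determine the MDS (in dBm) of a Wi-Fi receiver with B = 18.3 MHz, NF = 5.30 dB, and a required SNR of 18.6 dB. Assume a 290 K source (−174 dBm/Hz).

−77.5 dBm

Sensitivity = −174 + 10 log₁₀(B) + NF + SNR_min
= −174 + 72.62 + 5.30 + 18.6
= −77.48 dBm → −77.5 dBm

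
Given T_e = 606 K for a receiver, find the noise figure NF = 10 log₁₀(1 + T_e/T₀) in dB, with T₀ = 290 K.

4.90 dB

F = 1 + T_e/T₀ = 1 + 606/290 = 3.08966
NF = 10 log₁₀(3.08966) = 4.90 dB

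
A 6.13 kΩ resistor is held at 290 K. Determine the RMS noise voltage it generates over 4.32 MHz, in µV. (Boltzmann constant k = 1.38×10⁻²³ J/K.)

V_n = √(4kTRB)
4kTRB = 4 × 1.38×10⁻²³ × 290 × 6.13×10³ × 4.32×10⁶ = 4.24×10⁻¹⁰ V²
V_n = √(4.24×10⁻¹⁰) = 2.06×10⁻⁵ V = 20.6 µV

20.6 µV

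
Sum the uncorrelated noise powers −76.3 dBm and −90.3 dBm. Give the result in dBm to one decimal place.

−76.1 dBm

Convert to linear, add, convert back:
P₁ = 2.34×10⁻¹¹ W, P₂ = 9.33×10⁻¹³ W
P_tot = 2.44×10⁻¹¹ W → 10 log₁₀(P_tot / 10⁻³) = −76.1 dBm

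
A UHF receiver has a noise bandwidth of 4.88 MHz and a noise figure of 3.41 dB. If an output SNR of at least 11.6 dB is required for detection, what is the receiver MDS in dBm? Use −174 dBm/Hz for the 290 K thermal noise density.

−92.1 dBm

Sensitivity = −174 + 10 log₁₀(B) + NF + SNR_min
= −174 + 66.88 + 3.41 + 11.6
= −92.11 dBm → −92.1 dBm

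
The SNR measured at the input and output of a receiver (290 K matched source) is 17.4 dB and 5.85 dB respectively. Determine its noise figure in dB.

11.55 dB

NF (dB) = SNR_in(dB) − SNR_out(dB) when the source is at T₀
NF = 17.4 − 5.85 = 11.55 dB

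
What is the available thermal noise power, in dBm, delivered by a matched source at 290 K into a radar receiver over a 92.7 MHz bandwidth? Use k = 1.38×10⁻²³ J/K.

P_n = kTB = 1.38×10⁻²³ × 290 × 9.27×10⁷ = 3.71×10⁻¹³ W
In dBm: 10 log₁₀(3.71×10⁻¹³ / 10⁻³) = −94.3 dBm

−94.3 dBm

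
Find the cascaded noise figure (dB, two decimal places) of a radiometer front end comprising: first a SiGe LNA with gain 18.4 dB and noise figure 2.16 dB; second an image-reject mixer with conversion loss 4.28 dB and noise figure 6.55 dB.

Convert to linear (a loss of L dB is a gain of −L dB): F_i = 10^(NF_i/10), G_i = 10^(G_i,dB/10)
  Stage 1: F_1 = 10^(2.16/10) = 1.644, G_1 = 10^(18.4/10) = 69.18
  Stage 2: F_2 = 10^(6.55/10) = 4.519, G_2 = 10^(−4.28/10) = 0.3733
Friis cascade:
  F = 1.644 + (4.519 − 1)/69.18 = 1.695
NF = 10 log₁₀(1.695) = 2.29 dB

2.29 dB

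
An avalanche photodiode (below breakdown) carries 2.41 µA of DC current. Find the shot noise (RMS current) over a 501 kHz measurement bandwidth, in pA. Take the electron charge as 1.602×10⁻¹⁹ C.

622 pA

I_n = √(2qI·B)
2qI·B = 2 × 1.602×10⁻¹⁹ × 2.41×10⁻⁶ × 5.01×10⁵ = 3.87×10⁻¹⁹ A²
I_n = √(3.87×10⁻¹⁹) = 6.22×10⁻¹⁰ A = 622 pA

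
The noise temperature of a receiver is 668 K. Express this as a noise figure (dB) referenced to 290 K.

5.19 dB

F = 1 + T_e/T₀ = 1 + 668/290 = 3.30345
NF = 10 log₁₀(3.30345) = 5.19 dB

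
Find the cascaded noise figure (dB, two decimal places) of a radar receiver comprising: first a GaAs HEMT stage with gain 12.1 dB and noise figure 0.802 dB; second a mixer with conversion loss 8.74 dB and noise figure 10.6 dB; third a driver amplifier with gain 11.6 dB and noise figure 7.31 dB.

5.88 dB

Convert to linear (a loss of L dB is a gain of −L dB): F_i = 10^(NF_i/10), G_i = 10^(G_i,dB/10)
  Stage 1: F_1 = 10^(0.802/10) = 1.203, G_1 = 10^(12.1/10) = 16.22
  Stage 2: F_2 = 10^(10.6/10) = 11.48, G_2 = 10^(−8.74/10) = 0.1337
  Stage 3: F_3 = 10^(7.31/10) = 5.383, G_3 = 10^(11.6/10) = 14.45
Friis cascade:
  F = 1.203 + (11.48 − 1)/16.22 + (5.383 − 1)/2.168 = 3.871
NF = 10 log₁₀(3.871) = 5.88 dB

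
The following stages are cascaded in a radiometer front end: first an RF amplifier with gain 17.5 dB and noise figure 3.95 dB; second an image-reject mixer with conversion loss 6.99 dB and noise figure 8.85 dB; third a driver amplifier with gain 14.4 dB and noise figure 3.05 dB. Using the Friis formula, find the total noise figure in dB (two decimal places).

4.30 dB

Convert to linear (a loss of L dB is a gain of −L dB): F_i = 10^(NF_i/10), G_i = 10^(G_i,dB/10)
  Stage 1: F_1 = 10^(3.95/10) = 2.483, G_1 = 10^(17.5/10) = 56.23
  Stage 2: F_2 = 10^(8.85/10) = 7.674, G_2 = 10^(−6.99/10) = 0.2000
  Stage 3: F_3 = 10^(3.05/10) = 2.018, G_3 = 10^(14.4/10) = 27.54
Friis cascade:
  F = 2.483 + (7.674 − 1)/56.23 + (2.018 − 1)/11.25 = 2.692
NF = 10 log₁₀(2.692) = 4.30 dB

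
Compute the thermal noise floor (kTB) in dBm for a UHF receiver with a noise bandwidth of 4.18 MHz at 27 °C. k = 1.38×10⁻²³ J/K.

−107.6 dBm

T = 27 °C + 273.15 = 300.15 K
P_n = kTB = 1.38×10⁻²³ × 300.15 × 4.18×10⁶ = 1.73×10⁻¹⁴ W
In dBm: 10 log₁₀(1.73×10⁻¹⁴ / 10⁻³) = −107.6 dBm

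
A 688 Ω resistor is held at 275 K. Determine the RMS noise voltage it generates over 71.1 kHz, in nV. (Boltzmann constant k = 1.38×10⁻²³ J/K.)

V_n = √(4kTRB)
4kTRB = 4 × 1.38×10⁻²³ × 275 × 6.88×10² × 7.11×10⁴ = 7.43×10⁻¹³ V²
V_n = √(7.43×10⁻¹³) = 8.62×10⁻⁷ V = 862 nV

862 nV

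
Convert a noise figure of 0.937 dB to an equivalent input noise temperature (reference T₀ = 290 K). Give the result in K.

F = 10^(0.937/10) = 1.24079
T_e = (F − 1)·T₀ = (1.24079 − 1) × 290 = 69.8 K

69.8 K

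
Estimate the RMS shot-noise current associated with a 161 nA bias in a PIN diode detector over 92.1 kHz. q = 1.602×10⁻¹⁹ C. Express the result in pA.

I_n = √(2qI·B)
2qI·B = 2 × 1.602×10⁻¹⁹ × 1.61×10⁻⁷ × 9.21×10⁴ = 4.75×10⁻²¹ A²
I_n = √(4.75×10⁻²¹) = 6.89×10⁻¹¹ A = 68.9 pA

68.9 pA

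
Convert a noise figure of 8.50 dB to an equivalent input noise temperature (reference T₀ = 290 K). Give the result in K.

F = 10^(8.50/10) = 7.07946
T_e = (F − 1)·T₀ = (7.07946 − 1) × 290 = 1763 K

1763 K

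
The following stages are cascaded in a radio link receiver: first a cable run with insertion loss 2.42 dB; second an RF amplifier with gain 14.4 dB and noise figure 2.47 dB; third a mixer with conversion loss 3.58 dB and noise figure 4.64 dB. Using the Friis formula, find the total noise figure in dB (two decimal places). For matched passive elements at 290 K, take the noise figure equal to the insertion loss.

5.06 dB

Convert to linear (a loss of L dB is a gain of −L dB): F_i = 10^(NF_i/10), G_i = 10^(G_i,dB/10)
  Stage 1: F_1 = 10^(2.42/10) = 1.746, G_1 = 10^(−2.42/10) = 0.5728
  Stage 2: F_2 = 10^(2.47/10) = 1.766, G_2 = 10^(14.4/10) = 27.54
  Stage 3: F_3 = 10^(4.64/10) = 2.911, G_3 = 10^(−3.58/10) = 0.4385
Friis cascade:
  F = 1.746 + (1.766 − 1)/0.5728 + (2.911 − 1)/15.78 = 3.204
NF = 10 log₁₀(3.204) = 5.06 dB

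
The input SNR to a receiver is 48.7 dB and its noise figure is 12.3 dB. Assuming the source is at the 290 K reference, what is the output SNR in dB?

By definition F = SNR_in/SNR_out, so in dB: SNR_out = SNR_in − NF
SNR_out = 48.7 − 12.3 = 36.4 dB

36.4 dB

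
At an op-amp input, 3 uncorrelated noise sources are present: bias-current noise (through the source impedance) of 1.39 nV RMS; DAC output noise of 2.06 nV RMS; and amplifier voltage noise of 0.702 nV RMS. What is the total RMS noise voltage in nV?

Uncorrelated sources add in power (mean-square): V_tot = √(ΣV_i²)
V_tot = √[(1.39×10⁻⁹)² + (2.06×10⁻⁹)² + (7.02×10⁻¹⁰)²] = 2.58×10⁻⁹ V = 2.58 nV

2.58 nV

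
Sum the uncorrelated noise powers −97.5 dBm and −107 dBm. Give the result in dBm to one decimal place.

−97.0 dBm

Convert to linear, add, convert back:
P₁ = 1.78×10⁻¹³ W, P₂ = 2.00×10⁻¹⁴ W
P_tot = 1.98×10⁻¹³ W → 10 log₁₀(P_tot / 10⁻³) = −97.0 dBm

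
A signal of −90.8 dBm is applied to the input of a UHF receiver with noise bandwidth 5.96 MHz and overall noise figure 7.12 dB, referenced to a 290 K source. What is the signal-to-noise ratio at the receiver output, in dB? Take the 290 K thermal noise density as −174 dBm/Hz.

Noise floor: N = −174 + 10 log₁₀(B) + NF
10 log₁₀(5.96×10⁶) = 67.75 dB
N = −174 + 67.75 + 7.12 = −99.13 dBm
SNR = P_sig − N = −90.8 − (−99.13) = 8.33 dB → 8.3 dB

8.3 dB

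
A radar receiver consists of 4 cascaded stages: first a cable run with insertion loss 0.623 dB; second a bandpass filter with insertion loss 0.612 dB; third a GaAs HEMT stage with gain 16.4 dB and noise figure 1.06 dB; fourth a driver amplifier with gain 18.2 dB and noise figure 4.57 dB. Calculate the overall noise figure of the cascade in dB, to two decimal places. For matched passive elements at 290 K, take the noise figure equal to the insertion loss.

Convert to linear (a loss of L dB is a gain of −L dB): F_i = 10^(NF_i/10), G_i = 10^(G_i,dB/10)
  Stage 1: F_1 = 10^(0.623/10) = 1.154, G_1 = 10^(−0.623/10) = 0.8664
  Stage 2: F_2 = 10^(0.612/10) = 1.151, G_2 = 10^(−0.612/10) = 0.8686
  Stage 3: F_3 = 10^(1.06/10) = 1.276, G_3 = 10^(16.4/10) = 43.65
  Stage 4: F_4 = 10^(4.57/10) = 2.864, G_4 = 10^(18.2/10) = 66.07
Friis cascade:
  F = 1.154 + (1.151 − 1)/0.8664 + (1.276 − 1)/0.7525 + (2.864 − 1)/32.85 = 1.753
NF = 10 log₁₀(1.753) = 2.44 dB

2.44 dB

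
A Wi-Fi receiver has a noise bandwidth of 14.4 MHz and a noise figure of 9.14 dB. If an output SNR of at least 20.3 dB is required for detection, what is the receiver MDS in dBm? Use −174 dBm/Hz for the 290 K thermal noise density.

−73.0 dBm

Sensitivity = −174 + 10 log₁₀(B) + NF + SNR_min
= −174 + 71.58 + 9.14 + 20.3
= −72.98 dBm → −73.0 dBm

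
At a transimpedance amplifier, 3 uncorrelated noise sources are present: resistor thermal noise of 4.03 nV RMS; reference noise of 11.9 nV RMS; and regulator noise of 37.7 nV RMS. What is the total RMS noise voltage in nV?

39.7 nV

Uncorrelated sources add in power (mean-square): V_tot = √(ΣV_i²)
V_tot = √[(4.03×10⁻⁹)² + (1.19×10⁻⁸)² + (3.77×10⁻⁸)²] = 3.97×10⁻⁸ V = 39.7 nV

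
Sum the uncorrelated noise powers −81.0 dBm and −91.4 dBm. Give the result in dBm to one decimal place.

−80.6 dBm

Convert to linear, add, convert back:
P₁ = 7.94×10⁻¹² W, P₂ = 7.24×10⁻¹³ W
P_tot = 8.67×10⁻¹² W → 10 log₁₀(P_tot / 10⁻³) = −80.6 dBm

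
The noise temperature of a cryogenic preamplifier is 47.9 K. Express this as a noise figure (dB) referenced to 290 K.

0.664 dB

F = 1 + T_e/T₀ = 1 + 47.9/290 = 1.16517
NF = 10 log₁₀(1.16517) = 0.664 dB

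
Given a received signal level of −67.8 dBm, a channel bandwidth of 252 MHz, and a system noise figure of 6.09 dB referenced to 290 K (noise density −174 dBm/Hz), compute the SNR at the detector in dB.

16.1 dB

Noise floor: N = −174 + 10 log₁₀(B) + NF
10 log₁₀(2.52×10⁸) = 84.01 dB
N = −174 + 84.01 + 6.09 = −83.90 dBm
SNR = P_sig − N = −67.8 − (−83.90) = 16.10 dB → 16.1 dB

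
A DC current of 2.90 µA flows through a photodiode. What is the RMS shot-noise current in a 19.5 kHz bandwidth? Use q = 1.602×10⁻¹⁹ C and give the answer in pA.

135 pA

I_n = √(2qI·B)
2qI·B = 2 × 1.602×10⁻¹⁹ × 2.90×10⁻⁶ × 1.95×10⁴ = 1.81×10⁻²⁰ A²
I_n = √(1.81×10⁻²⁰) = 1.35×10⁻¹⁰ A = 135 pA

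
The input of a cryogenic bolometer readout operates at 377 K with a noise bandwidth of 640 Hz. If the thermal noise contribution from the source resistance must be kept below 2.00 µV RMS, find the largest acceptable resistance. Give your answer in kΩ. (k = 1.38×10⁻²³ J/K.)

Johnson–Nyquist: V_n = √(4kTRB) ⇒ R = V_n² / (4kTB)
4kTB = 4 × 1.38×10⁻²³ × 377 × 6.40×10² = 1.33×10⁻¹⁷
R = (2.00×10⁻⁶)² / 1.33×10⁻¹⁷ = 3.00×10⁵ Ω = 300 kΩ

300 kΩ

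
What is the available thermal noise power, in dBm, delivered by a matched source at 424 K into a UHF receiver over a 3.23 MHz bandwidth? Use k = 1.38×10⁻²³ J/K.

P_n = kTB = 1.38×10⁻²³ × 424 × 3.23×10⁶ = 1.89×10⁻¹⁴ W
In dBm: 10 log₁₀(1.89×10⁻¹⁴ / 10⁻³) = −107.2 dBm

−107.2 dBm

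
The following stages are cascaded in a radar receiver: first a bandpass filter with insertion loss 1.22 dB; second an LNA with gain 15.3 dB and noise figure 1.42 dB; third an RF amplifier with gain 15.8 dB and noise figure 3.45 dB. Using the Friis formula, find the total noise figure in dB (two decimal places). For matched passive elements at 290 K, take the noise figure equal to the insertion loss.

Convert to linear (a loss of L dB is a gain of −L dB): F_i = 10^(NF_i/10), G_i = 10^(G_i,dB/10)
  Stage 1: F_1 = 10^(1.22/10) = 1.324, G_1 = 10^(−1.22/10) = 0.7551
  Stage 2: F_2 = 10^(1.42/10) = 1.387, G_2 = 10^(15.3/10) = 33.88
  Stage 3: F_3 = 10^(3.45/10) = 2.213, G_3 = 10^(15.8/10) = 38.02
Friis cascade:
  F = 1.324 + (1.387 − 1)/0.7551 + (2.213 − 1)/25.59 = 1.884
NF = 10 log₁₀(1.884) = 2.75 dB

2.75 dB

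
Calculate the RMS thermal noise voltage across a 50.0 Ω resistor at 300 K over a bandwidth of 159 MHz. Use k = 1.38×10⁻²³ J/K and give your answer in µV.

V_n = √(4kTRB)
4kTRB = 4 × 1.38×10⁻²³ × 300 × 5.00×10¹ × 1.59×10⁸ = 1.32×10⁻¹⁰ V²
V_n = √(1.32×10⁻¹⁰) = 1.15×10⁻⁵ V = 11.5 µV

11.5 µV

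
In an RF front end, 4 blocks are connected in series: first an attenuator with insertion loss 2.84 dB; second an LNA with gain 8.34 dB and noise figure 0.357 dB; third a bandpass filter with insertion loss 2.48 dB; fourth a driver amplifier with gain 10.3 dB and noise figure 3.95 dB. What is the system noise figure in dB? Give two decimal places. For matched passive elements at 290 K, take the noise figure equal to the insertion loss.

4.84 dB

Convert to linear (a loss of L dB is a gain of −L dB): F_i = 10^(NF_i/10), G_i = 10^(G_i,dB/10)
  Stage 1: F_1 = 10^(2.84/10) = 1.923, G_1 = 10^(−2.84/10) = 0.5200
  Stage 2: F_2 = 10^(0.357/10) = 1.086, G_2 = 10^(8.34/10) = 6.823
  Stage 3: F_3 = 10^(2.48/10) = 1.770, G_3 = 10^(−2.48/10) = 0.5649
  Stage 4: F_4 = 10^(3.95/10) = 2.483, G_4 = 10^(10.3/10) = 10.72
Friis cascade:
  F = 1.923 + (1.086 − 1)/0.5200 + (1.770 − 1)/3.548 + (2.483 − 1)/2.004 = 3.045
NF = 10 log₁₀(3.045) = 4.84 dB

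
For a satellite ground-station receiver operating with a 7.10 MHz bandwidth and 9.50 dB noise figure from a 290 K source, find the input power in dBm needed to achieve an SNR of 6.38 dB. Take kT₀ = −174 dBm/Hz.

Sensitivity = −174 + 10 log₁₀(B) + NF + SNR_min
= −174 + 68.51 + 9.50 + 6.38
= −89.61 dBm → −89.6 dBm

−89.6 dBm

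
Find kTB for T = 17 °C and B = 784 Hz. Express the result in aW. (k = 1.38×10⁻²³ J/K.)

3.14 aW

T = 17 °C + 273.15 = 290.15 K
P_n = kTB = 1.38×10⁻²³ × 290.15 × 7.84×10² = 3.14×10⁻¹⁸ W = 3.14 aW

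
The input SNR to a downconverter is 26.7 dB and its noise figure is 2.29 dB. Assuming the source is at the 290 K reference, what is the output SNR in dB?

24.41 dB

By definition F = SNR_in/SNR_out, so in dB: SNR_out = SNR_in − NF
SNR_out = 26.7 − 2.29 = 24.41 dB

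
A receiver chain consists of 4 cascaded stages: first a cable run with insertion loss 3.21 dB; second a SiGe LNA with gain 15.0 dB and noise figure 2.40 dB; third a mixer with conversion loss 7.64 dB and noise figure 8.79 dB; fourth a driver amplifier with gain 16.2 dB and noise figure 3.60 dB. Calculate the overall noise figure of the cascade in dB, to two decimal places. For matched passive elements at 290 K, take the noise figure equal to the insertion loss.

Convert to linear (a loss of L dB is a gain of −L dB): F_i = 10^(NF_i/10), G_i = 10^(G_i,dB/10)
  Stage 1: F_1 = 10^(3.21/10) = 2.094, G_1 = 10^(−3.21/10) = 0.4775
  Stage 2: F_2 = 10^(2.40/10) = 1.738, G_2 = 10^(15.0/10) = 31.62
  Stage 3: F_3 = 10^(8.79/10) = 7.568, G_3 = 10^(−7.64/10) = 0.1722
  Stage 4: F_4 = 10^(3.60/10) = 2.291, G_4 = 10^(16.2/10) = 41.69
Friis cascade:
  F = 2.094 + (1.738 − 1)/0.4775 + (7.568 − 1)/15.10 + (2.291 − 1)/2.600 = 4.571
NF = 10 log₁₀(4.571) = 6.60 dB

6.60 dB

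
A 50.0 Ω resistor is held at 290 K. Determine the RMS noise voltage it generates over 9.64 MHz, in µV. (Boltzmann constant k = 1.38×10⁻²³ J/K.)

2.78 µV

V_n = √(4kTRB)
4kTRB = 4 × 1.38×10⁻²³ × 290 × 5.00×10¹ × 9.64×10⁶ = 7.72×10⁻¹² V²
V_n = √(7.72×10⁻¹²) = 2.78×10⁻⁶ V = 2.78 µV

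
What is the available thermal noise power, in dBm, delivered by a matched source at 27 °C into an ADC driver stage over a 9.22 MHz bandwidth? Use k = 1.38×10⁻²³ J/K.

−104.2 dBm

T = 27 °C + 273.15 = 300.15 K
P_n = kTB = 1.38×10⁻²³ × 300.15 × 9.22×10⁶ = 3.82×10⁻¹⁴ W
In dBm: 10 log₁₀(3.82×10⁻¹⁴ / 10⁻³) = −104.2 dBm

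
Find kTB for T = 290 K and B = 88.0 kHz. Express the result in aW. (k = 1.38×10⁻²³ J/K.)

352 aW

P_n = kTB = 1.38×10⁻²³ × 290 × 8.80×10⁴ = 3.52×10⁻¹⁶ W = 352 aW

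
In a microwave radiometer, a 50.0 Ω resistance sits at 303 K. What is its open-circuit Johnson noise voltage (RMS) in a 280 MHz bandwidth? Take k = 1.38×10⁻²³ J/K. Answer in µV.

V_n = √(4kTRB)
4kTRB = 4 × 1.38×10⁻²³ × 303 × 5.00×10¹ × 2.80×10⁸ = 2.34×10⁻¹⁰ V²
V_n = √(2.34×10⁻¹⁰) = 1.53×10⁻⁵ V = 15.3 µV

15.3 µV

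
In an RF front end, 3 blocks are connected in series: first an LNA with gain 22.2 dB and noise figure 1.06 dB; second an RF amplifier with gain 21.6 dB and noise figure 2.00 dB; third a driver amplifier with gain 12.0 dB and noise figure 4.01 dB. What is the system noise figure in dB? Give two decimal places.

Convert to linear (a loss of L dB is a gain of −L dB): F_i = 10^(NF_i/10), G_i = 10^(G_i,dB/10)
  Stage 1: F_1 = 10^(1.06/10) = 1.276, G_1 = 10^(22.2/10) = 166.0
  Stage 2: F_2 = 10^(2.00/10) = 1.585, G_2 = 10^(21.6/10) = 144.5
  Stage 3: F_3 = 10^(4.01/10) = 2.518, G_3 = 10^(12.0/10) = 15.85
Friis cascade:
  F = 1.276 + (1.585 − 1)/166.0 + (2.518 − 1)/2.399×10⁴ = 1.280
NF = 10 log₁₀(1.280) = 1.07 dB

1.07 dB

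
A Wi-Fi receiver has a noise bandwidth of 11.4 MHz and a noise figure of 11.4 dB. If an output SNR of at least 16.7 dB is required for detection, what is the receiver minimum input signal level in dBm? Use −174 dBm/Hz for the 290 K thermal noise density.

Sensitivity = −174 + 10 log₁₀(B) + NF + SNR_min
= −174 + 70.57 + 11.4 + 16.7
= −75.33 dBm → −75.3 dBm

−75.3 dBm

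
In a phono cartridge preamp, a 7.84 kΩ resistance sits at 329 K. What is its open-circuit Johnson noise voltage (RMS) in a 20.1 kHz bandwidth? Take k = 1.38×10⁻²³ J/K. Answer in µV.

1.69 µV

V_n = √(4kTRB)
4kTRB = 4 × 1.38×10⁻²³ × 329 × 7.84×10³ × 2.01×10⁴ = 2.86×10⁻¹² V²
V_n = √(2.86×10⁻¹²) = 1.69×10⁻⁶ V = 1.69 µV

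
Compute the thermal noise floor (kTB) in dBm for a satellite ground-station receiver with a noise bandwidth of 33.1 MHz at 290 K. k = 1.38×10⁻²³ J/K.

−98.8 dBm

P_n = kTB = 1.38×10⁻²³ × 290 × 3.31×10⁷ = 1.32×10⁻¹³ W
In dBm: 10 log₁₀(1.32×10⁻¹³ / 10⁻³) = −98.8 dBm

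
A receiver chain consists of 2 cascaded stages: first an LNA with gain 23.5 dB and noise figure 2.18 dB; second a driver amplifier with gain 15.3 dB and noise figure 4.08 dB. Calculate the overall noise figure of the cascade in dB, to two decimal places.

2.20 dB

Convert to linear (a loss of L dB is a gain of −L dB): F_i = 10^(NF_i/10), G_i = 10^(G_i,dB/10)
  Stage 1: F_1 = 10^(2.18/10) = 1.652, G_1 = 10^(23.5/10) = 223.9
  Stage 2: F_2 = 10^(4.08/10) = 2.559, G_2 = 10^(15.3/10) = 33.88
Friis cascade:
  F = 1.652 + (2.559 − 1)/223.9 = 1.659
NF = 10 log₁₀(1.659) = 2.20 dB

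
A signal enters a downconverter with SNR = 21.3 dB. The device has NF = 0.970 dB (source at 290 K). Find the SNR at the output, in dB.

20.330 dB

By definition F = SNR_in/SNR_out, so in dB: SNR_out = SNR_in − NF
SNR_out = 21.3 − 0.970 = 20.330 dB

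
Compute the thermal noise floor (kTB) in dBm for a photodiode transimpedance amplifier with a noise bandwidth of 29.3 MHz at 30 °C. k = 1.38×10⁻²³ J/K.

T = 30 °C + 273.15 = 303.15 K
P_n = kTB = 1.38×10⁻²³ × 303.15 × 2.93×10⁷ = 1.23×10⁻¹³ W
In dBm: 10 log₁₀(1.23×10⁻¹³ / 10⁻³) = −99.1 dBm

−99.1 dBm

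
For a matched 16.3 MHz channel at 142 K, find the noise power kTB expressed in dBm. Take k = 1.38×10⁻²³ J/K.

−105.0 dBm

P_n = kTB = 1.38×10⁻²³ × 142 × 1.63×10⁷ = 3.19×10⁻¹⁴ W
In dBm: 10 log₁₀(3.19×10⁻¹⁴ / 10⁻³) = −105.0 dBm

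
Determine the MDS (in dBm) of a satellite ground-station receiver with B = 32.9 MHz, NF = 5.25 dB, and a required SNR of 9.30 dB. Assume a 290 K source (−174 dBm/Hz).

−84.3 dBm

Sensitivity = −174 + 10 log₁₀(B) + NF + SNR_min
= −174 + 75.17 + 5.25 + 9.30
= −84.28 dBm → −84.3 dBm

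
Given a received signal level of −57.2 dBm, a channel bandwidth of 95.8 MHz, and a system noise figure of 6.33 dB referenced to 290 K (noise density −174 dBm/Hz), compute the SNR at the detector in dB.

30.7 dB

Noise floor: N = −174 + 10 log₁₀(B) + NF
10 log₁₀(9.58×10⁷) = 79.81 dB
N = −174 + 79.81 + 6.33 = −87.86 dBm
SNR = P_sig − N = −57.2 − (−87.86) = 30.66 dB → 30.7 dB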